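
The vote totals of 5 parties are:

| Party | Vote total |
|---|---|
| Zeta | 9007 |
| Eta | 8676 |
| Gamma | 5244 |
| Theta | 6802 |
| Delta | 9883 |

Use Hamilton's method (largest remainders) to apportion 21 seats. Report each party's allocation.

Zeta=5, Eta=4, Gamma=3, Theta=4, Delta=5

Total 39612; standard divisor 39612/21 ≈ 1886.286.
Standard quotas: Zeta 4.7750, Eta 4.5995, Gamma 2.7801, Theta 3.6060, Delta 5.2394.
Lower quotas: Zeta 4, Eta 4, Gamma 2, Theta 3, Delta 5 (sum 18, leaving 3 seats).
Remainders in descending order: Gamma 0.7801, Zeta 0.7750, Theta 0.6060, Eta 0.5995, Delta 0.2394.
The surplus seats go to Gamma, Zeta, Theta.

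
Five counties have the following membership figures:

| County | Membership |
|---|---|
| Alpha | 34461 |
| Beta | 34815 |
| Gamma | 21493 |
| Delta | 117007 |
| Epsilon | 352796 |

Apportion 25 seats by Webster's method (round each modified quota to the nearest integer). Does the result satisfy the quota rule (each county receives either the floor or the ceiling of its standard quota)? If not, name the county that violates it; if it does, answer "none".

Standard quotas: Alpha 1.537, Beta 1.553, Gamma 0.959, Delta 5.218, Epsilon 15.734.
Webster allocation: Alpha 2, Beta 2, Gamma 1, Delta 5, Epsilon 15.
Every allocation lies between the lower and upper quota.

none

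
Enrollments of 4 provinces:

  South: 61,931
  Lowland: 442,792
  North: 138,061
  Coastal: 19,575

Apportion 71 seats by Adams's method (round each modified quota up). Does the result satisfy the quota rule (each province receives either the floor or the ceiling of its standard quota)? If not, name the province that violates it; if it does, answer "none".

Lowland

Standard quotas: South 6.639, Lowland 47.464, North 14.799, Coastal 2.098.
Adams allocation: South 7, Lowland 46, North 15, Coastal 3.
Lowland has quota 47.464 (lower 47, upper 48) but receives 46 — outside the quota interval.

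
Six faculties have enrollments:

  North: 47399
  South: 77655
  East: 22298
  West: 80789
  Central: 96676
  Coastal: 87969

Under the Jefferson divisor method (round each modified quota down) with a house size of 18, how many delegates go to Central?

Standard divisor 412786/18 ≈ 22932.556; standard quotas: North 2.067, South 3.386, East 0.972, West 3.523, Central 4.216, Coastal 3.836.
Rounding down gives 2, 3, 0, 3, 4, 3 = 15 seats, so the divisor must be adjusted.
With modified divisor 19800: modified quotas North 2.394, South 3.922, East 1.126, West 4.080, Central 4.883, Coastal 4.443.
Rounding down: North 2, South 3, East 1, West 4, Central 4, Coastal 4 (total 18).
Central receives 4.

4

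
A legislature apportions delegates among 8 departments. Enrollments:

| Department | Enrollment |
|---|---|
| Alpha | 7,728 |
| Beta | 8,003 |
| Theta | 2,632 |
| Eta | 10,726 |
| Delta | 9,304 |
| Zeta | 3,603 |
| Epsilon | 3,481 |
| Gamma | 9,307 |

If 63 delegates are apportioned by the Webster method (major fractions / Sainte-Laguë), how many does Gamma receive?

11

Standard divisor 54784/63 ≈ 869.587; standard quotas: Alpha 8.887, Beta 9.203, Theta 3.027, Eta 12.335, Delta 10.699, Zeta 4.143, Epsilon 4.003, Gamma 10.703.
Rounding to the nearest integer gives Alpha 9, Beta 9, Theta 3, Eta 12, Delta 11, Zeta 4, Epsilon 4, Gamma 11 — total 63, matching the house size, so no adjustment is needed.
Gamma receives 11.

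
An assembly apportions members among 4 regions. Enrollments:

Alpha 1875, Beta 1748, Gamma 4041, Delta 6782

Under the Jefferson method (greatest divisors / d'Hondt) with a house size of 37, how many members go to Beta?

Standard divisor 14446/37 ≈ 390.432; standard quotas: Alpha 4.802, Beta 4.477, Gamma 10.350, Delta 17.370.
Rounding down gives 4, 4, 10, 17 = 35 seats, so the divisor must be adjusted.
With modified divisor 370: modified quotas Alpha 5.068, Beta 4.724, Gamma 10.922, Delta 18.330.
Rounding down: Alpha 5, Beta 4, Gamma 10, Delta 18 (total 37).
Beta receives 4.

4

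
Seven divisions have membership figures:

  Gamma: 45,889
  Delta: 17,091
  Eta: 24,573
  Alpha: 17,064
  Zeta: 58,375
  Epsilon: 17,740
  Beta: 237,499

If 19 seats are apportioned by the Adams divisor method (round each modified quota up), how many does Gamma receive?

Standard divisor 418231/19 ≈ 22012.158; standard quotas: Gamma 2.085, Delta 0.776, Eta 1.116, Alpha 0.775, Zeta 2.652, Epsilon 0.806, Beta 10.789.
Rounding up gives 3, 1, 2, 1, 3, 1, 11 = 22 seats, so the divisor must be adjusted.
With modified divisor 25500: modified quotas Gamma 1.800, Delta 0.670, Eta 0.964, Alpha 0.669, Zeta 2.289, Epsilon 0.696, Beta 9.314.
Rounding up: Gamma 2, Delta 1, Eta 1, Alpha 1, Zeta 3, Epsilon 1, Beta 10 (total 19).
Gamma receives 2.

2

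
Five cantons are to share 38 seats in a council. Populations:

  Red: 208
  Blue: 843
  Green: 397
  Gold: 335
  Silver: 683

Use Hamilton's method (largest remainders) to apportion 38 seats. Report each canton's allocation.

Red: 3, Blue: 13, Green: 6, Gold: 5, Silver: 11

Standard divisor: 2466 ÷ 38 ≈ 64.895.
Standard quotas: Red 3.205, Blue 12.990, Green 6.118, Gold 5.162, Silver 10.525.
Lower quotas: Red 3, Blue 12, Green 6, Gold 5, Silver 10 (sum 36, leaving 2 seats).
Remainders in descending order: Blue 0.990, Silver 0.525, Red 0.205, Gold 0.162, Green 0.118.
Largest remainders: Blue, Silver receive the extra seats.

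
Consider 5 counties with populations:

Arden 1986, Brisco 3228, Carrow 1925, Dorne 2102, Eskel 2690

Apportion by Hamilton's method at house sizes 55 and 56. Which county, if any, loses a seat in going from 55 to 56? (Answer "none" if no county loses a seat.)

none

At 55 seats: Arden 9, Brisco 15, Carrow 9, Dorne 10, Eskel 12.
At 56 seats: Arden 9, Brisco 15, Carrow 9, Dorne 10, Eskel 13.
No county's allocation decreased.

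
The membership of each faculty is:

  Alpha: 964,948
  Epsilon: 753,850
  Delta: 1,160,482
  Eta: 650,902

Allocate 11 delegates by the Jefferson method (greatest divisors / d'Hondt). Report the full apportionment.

Alpha=3, Epsilon=2, Delta=4, Eta=2

Standard divisor 3530182/11 ≈ 320925.636; standard quotas: Alpha 3.007, Epsilon 2.349, Delta 3.616, Eta 2.028.
Rounding down gives 3, 2, 3, 2 = 10 seats, so the divisor must be adjusted.
With modified divisor 270700: modified quotas Alpha 3.565, Epsilon 2.785, Delta 4.287, Eta 2.405.
Rounding down: Alpha 3, Epsilon 2, Delta 4, Eta 2 (total 11).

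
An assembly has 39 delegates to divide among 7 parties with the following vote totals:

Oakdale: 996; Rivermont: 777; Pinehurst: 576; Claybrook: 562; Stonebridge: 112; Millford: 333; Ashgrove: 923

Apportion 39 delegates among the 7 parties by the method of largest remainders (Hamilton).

Oakdale 9, Rivermont 7, Pinehurst 5, Claybrook 5, Stonebridge 1, Millford 3, Ashgrove 9

The standard divisor is 4279/39 ≈ 109.718.
Standard quotas: Oakdale 9.078, Rivermont 7.082, Pinehurst 5.250, Claybrook 5.122, Stonebridge 1.021, Millford 3.035, Ashgrove 8.412.
Lower quotas: Oakdale 9, Rivermont 7, Pinehurst 5, Claybrook 5, Stonebridge 1, Millford 3, Ashgrove 8 (sum 38, leaving 1 seat).
Remainders in descending order: Ashgrove 0.412, Pinehurst 0.250, Claybrook 0.122, Rivermont 0.082, Oakdale 0.078, Millford 0.035, Stonebridge 0.021.
The surplus seat goes to Ashgrove.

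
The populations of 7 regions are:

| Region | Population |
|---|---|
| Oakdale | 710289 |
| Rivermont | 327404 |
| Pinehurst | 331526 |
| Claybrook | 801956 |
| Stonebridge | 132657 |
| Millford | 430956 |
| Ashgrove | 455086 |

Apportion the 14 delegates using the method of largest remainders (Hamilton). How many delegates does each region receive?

Oakdale 3, Rivermont 1, Pinehurst 1, Claybrook 4, Stonebridge 1, Millford 2, Ashgrove 2

Standard divisor: 3189874 ÷ 14 ≈ 227848.143.
Standard quotas: Oakdale 3.1174, Rivermont 1.4369, Pinehurst 1.4550, Claybrook 3.5197, Stonebridge 0.5822, Millford 1.8914, Ashgrove 1.9973.
Lower quotas: Oakdale 3, Rivermont 1, Pinehurst 1, Claybrook 3, Stonebridge 0, Millford 1, Ashgrove 1 (sum 10, leaving 4 seats).
Remainders in descending order: Ashgrove 0.9973, Millford 0.8914, Stonebridge 0.5822, Claybrook 0.5197, Pinehurst 0.4550, Rivermont 0.4369, Oakdale 0.1174.
Largest remainders: Ashgrove, Millford, Stonebridge, Claybrook receive the extra seats.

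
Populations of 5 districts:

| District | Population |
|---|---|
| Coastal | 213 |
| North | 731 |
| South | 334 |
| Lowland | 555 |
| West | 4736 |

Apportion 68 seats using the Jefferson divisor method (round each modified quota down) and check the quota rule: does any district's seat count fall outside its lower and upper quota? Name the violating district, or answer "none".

Standard quotas: Coastal 2.205, North 7.567, South 3.457, Lowland 5.745, West 49.025.
Jefferson allocation: Coastal 2, North 7, South 3, Lowland 5, West 51.
West has quota 49.025 (lower 49, upper 50) but receives 51 — outside the quota interval.

West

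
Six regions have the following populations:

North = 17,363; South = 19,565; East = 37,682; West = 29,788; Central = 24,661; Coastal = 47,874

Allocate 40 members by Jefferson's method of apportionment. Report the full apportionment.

Standard divisor 176933/40 ≈ 4423.325; standard quotas: North 3.925, South 4.423, East 8.519, West 6.734, Central 5.575, Coastal 10.823.
Rounding down gives 3, 4, 8, 6, 5, 10 = 36 seats, so the divisor must be adjusted.
With modified divisor 4150: modified quotas North 4.184, South 4.714, East 9.080, West 7.178, Central 5.942, Coastal 11.536.
Rounding down: North 4, South 4, East 9, West 7, Central 5, Coastal 11 (total 40).

North 4; South 4; East 9; West 7; Central 5; Coastal 11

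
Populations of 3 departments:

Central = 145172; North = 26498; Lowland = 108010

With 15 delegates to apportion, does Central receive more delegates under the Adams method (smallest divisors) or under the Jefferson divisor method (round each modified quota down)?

Jefferson

Adams: Central 7, North 2, Lowland 6.
Jefferson: Central 8, North 1, Lowland 6.
Central gets 7 under Adams and 8 under Jefferson.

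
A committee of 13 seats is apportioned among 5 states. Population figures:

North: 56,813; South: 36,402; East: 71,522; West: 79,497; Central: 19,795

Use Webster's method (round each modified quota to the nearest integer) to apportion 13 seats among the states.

North 3, South 2, East 3, West 4, Central 1

Standard divisor 264029/13 ≈ 20309.923; standard quotas: North 2.797, South 1.792, East 3.522, West 3.914, Central 0.975.
Rounding to the nearest integer gives 3, 2, 4, 4, 1 = 14 seats, so the divisor must be adjusted.
With modified divisor 21600: modified quotas North 2.630, South 1.685, East 3.311, West 3.680, Central 0.916.
Rounding to the nearest integer: North 3, South 2, East 3, West 4, Central 1 (total 13).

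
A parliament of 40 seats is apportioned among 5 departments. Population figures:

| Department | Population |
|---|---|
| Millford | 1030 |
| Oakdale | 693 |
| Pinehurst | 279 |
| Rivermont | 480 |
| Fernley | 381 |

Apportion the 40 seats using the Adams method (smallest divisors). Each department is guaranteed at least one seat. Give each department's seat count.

Millford=14, Oakdale=10, Pinehurst=4, Rivermont=7, Fernley=5

Standard divisor 2863/40 ≈ 71.575; standard quotas: Millford 14.390, Oakdale 9.682, Pinehurst 3.898, Rivermont 6.706, Fernley 5.323.
Rounding up gives 15, 10, 4, 7, 6 = 42 seats, so the divisor must be adjusted.
With modified divisor 76.6: modified quotas Millford 13.446, Oakdale 9.047, Pinehurst 3.642, Rivermont 6.266, Fernley 4.974.
Rounding up: Millford 14, Oakdale 10, Pinehurst 4, Rivermont 7, Fernley 5 (total 40).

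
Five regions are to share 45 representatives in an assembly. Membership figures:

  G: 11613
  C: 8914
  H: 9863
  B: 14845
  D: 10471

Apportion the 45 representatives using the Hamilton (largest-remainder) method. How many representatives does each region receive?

G: 9; C: 7; H: 8; B: 12; D: 9

Total 55706; standard divisor 55706/45 ≈ 1237.911.
Standard quotas: G 9.3811, C 7.2008, H 7.9675, B 11.9920, D 8.4586.
Lower quotas: G 9, C 7, H 7, B 11, D 8 (sum 42, leaving 3 seats).
Remainders in descending order: B 0.9920, H 0.9675, D 0.4586, G 0.3811, C 0.2008.
Largest remainders: B, H, D receive the extra seats.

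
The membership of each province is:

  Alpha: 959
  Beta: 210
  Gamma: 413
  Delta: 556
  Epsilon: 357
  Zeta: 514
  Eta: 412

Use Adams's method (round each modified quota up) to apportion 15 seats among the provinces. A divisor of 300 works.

Alpha 4; Beta 1; Gamma 2; Delta 2; Epsilon 2; Zeta 2; Eta 2

With modified divisor 300: modified quotas Alpha 3.197, Beta 0.700, Gamma 1.377, Delta 1.853, Epsilon 1.190, Zeta 1.713, Eta 1.373.
Rounding up: Alpha 4, Beta 1, Gamma 2, Delta 2, Epsilon 2, Zeta 2, Eta 2 (total 15).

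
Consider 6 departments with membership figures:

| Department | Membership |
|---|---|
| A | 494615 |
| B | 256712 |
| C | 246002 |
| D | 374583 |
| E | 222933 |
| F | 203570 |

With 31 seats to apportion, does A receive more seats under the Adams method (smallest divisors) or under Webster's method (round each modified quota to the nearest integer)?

Adams: A 8, B 5, C 4, D 6, E 4, F 4.
Webster: A 9, B 4, C 4, D 6, E 4, F 4.
A gets 8 under Adams and 9 under Webster.

Webster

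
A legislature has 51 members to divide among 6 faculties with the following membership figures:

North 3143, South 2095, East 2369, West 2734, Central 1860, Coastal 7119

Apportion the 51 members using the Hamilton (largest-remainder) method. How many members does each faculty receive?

North 8; South 6; East 6; West 7; Central 5; Coastal 19

Total 19320; standard divisor 19320/51 ≈ 378.824.
Standard quotas: North 8.2967, South 5.5303, East 6.2536, West 7.2171, Central 4.9099, Coastal 18.7924.
Lower quotas: North 8, South 5, East 6, West 7, Central 4, Coastal 18 (sum 48, leaving 3 seats).
Remainders in descending order: Central 0.9099, Coastal 0.7924, South 0.5303, North 0.2967, East 0.2536, West 0.2171.
Largest remainders: Central, Coastal, South receive the extra seats.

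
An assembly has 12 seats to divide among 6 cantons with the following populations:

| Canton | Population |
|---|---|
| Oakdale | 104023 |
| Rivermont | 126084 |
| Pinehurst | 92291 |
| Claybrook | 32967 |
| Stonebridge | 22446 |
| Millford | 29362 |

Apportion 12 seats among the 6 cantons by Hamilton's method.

Oakdale: 3, Rivermont: 4, Pinehurst: 3, Claybrook: 1, Stonebridge: 0, Millford: 1

The standard divisor is 407173/12 ≈ 33931.083.
Standard quotas: Oakdale 3.0657, Rivermont 3.7159, Pinehurst 2.7200, Claybrook 0.9716, Stonebridge 0.6615, Millford 0.8653.
Lower quotas: Oakdale 3, Rivermont 3, Pinehurst 2, Claybrook 0, Stonebridge 0, Millford 0 (sum 8, leaving 4 seats).
Remainders in descending order: Claybrook 0.9716, Millford 0.8653, Pinehurst 0.7200, Rivermont 0.7159, Stonebridge 0.6615, Oakdale 0.0657.
Largest remainders: Claybrook, Millford, Pinehurst, Rivermont receive the extra seats.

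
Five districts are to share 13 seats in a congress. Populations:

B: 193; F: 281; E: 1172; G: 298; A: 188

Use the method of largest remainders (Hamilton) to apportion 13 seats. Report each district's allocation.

B 1; F 2; E 7; G 2; A 1

Standard divisor: 2132 ÷ 13 = 164.
Standard quotas: B 1.177, F 1.713, E 7.146, G 1.817, A 1.146.
Lower quotas: B 1, F 1, E 7, G 1, A 1 (sum 11, leaving 2 seats).
Remainders in descending order: G 0.817, F 0.713, B 0.177, E 0.146, A 0.146.
The surplus seats go to G, F.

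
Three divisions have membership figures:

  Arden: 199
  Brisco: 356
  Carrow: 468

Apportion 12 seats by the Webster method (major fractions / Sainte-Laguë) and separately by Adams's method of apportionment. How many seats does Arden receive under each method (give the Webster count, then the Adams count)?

Webster: Arden 2, Brisco 4, Carrow 6.
Adams: Arden 3, Brisco 4, Carrow 5.
Arden gets 2 under Webster and 3 under Adams.

2 and 3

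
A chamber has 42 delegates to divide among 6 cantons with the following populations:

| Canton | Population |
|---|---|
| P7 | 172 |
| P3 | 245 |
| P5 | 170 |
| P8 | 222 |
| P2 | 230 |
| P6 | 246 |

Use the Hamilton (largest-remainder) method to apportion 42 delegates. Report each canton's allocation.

Standard divisor: 1285 ÷ 42 ≈ 30.595.
Standard quotas: P7 5.622, P3 8.008, P5 5.556, P8 7.256, P2 7.518, P6 8.040.
Lower quotas: P7 5, P3 8, P5 5, P8 7, P2 7, P6 8 (sum 40, leaving 2 seats).
Remainders in descending order: P7 0.622, P5 0.556, P2 0.518, P8 0.256, P6 0.040, P3 0.008.
The surplus seats go to P7, P5.

P7: 6; P3: 8; P5: 6; P8: 7; P2: 7; P6: 8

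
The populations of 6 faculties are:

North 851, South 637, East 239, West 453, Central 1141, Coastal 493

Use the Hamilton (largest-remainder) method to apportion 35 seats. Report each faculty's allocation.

Total 3814; standard divisor 3814/35 ≈ 108.971.
Standard quotas: North 7.809, South 5.846, East 2.193, West 4.157, Central 10.471, Coastal 4.524.
Lower quotas: North 7, South 5, East 2, West 4, Central 10, Coastal 4 (sum 32, leaving 3 seats).
Remainders in descending order: South 0.846, North 0.809, Coastal 0.524, Central 0.471, East 0.193, West 0.157.
Largest remainders: South, North, Coastal receive the extra seats.

North 8, South 6, East 2, West 4, Central 10, Coastal 5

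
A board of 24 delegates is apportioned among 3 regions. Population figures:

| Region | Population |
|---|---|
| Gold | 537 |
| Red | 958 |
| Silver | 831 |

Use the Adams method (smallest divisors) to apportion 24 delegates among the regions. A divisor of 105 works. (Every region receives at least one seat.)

With modified divisor 105: modified quotas Gold 5.114, Red 9.124, Silver 7.914.
Rounding up: Gold 6, Red 10, Silver 8 (total 24).

Gold 6; Red 10; Silver 8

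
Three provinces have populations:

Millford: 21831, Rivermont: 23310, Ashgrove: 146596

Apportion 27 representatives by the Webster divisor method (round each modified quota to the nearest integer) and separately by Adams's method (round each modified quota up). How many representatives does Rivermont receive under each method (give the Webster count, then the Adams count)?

3 and 4

Webster: Millford 3, Rivermont 3, Ashgrove 21.
Adams: Millford 3, Rivermont 4, Ashgrove 20.
Rivermont gets 3 under Webster and 4 under Adams.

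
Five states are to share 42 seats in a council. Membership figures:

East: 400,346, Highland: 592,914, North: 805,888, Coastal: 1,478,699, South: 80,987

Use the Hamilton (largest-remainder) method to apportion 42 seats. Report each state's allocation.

Standard divisor: 3358834 ÷ 42 ≈ 79972.238.
Standard quotas: East 5.0061, Highland 7.4140, North 10.0771, Coastal 18.4902, South 1.0127.
Lower quotas: East 5, Highland 7, North 10, Coastal 18, South 1 (sum 41, leaving 1 seat).
Remainders in descending order: Coastal 0.4902, Highland 0.4140, North 0.0771, South 0.0127, East 0.0061.
The surplus seat goes to Coastal.

East 5, Highland 7, North 10, Coastal 19, South 1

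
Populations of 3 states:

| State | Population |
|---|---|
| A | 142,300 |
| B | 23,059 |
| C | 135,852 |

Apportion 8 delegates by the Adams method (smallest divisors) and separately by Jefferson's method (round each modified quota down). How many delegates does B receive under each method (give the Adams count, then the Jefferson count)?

Adams: A 4, B 1, C 3.
Jefferson: A 4, B 0, C 4.
B gets 1 under Adams and 0 under Jefferson.

1 and 0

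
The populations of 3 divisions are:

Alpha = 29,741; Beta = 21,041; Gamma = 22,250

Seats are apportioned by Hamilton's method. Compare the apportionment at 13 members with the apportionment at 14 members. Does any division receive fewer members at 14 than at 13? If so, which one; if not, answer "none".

none

At 13 seats: Alpha 5, Beta 4, Gamma 4.
At 14 seats: Alpha 6, Beta 4, Gamma 4.
No division's allocation decreased.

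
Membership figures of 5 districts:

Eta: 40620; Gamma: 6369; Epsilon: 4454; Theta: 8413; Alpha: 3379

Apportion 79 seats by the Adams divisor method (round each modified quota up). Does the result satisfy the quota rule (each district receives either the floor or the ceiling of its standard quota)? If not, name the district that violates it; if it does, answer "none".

Eta

Standard quotas: Eta 50.747, Gamma 7.957, Epsilon 5.564, Theta 10.510, Alpha 4.221.
Adams allocation: Eta 49, Gamma 8, Epsilon 6, Theta 11, Alpha 5.
Eta has quota 50.747 (lower 50, upper 51) but receives 49 — outside the quota interval.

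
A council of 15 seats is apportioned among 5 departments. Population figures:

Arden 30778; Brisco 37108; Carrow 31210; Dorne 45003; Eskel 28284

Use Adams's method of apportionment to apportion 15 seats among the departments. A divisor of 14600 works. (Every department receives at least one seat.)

Arden: 3, Brisco: 3, Carrow: 3, Dorne: 4, Eskel: 2

With modified divisor 14600: modified quotas Arden 2.108, Brisco 2.542, Carrow 2.138, Dorne 3.082, Eskel 1.937.
Rounding up: Arden 3, Brisco 3, Carrow 3, Dorne 4, Eskel 2 (total 15).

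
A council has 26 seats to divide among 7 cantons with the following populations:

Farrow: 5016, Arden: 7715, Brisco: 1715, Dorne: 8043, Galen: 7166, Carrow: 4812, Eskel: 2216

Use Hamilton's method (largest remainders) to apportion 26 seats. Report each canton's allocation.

Farrow=4; Arden=5; Brisco=1; Dorne=6; Galen=5; Carrow=3; Eskel=2

Standard divisor: 36683 ÷ 26 ≈ 1410.885.
Standard quotas: Farrow 3.5552, Arden 5.4682, Brisco 1.2155, Dorne 5.7007, Galen 5.0791, Carrow 3.4106, Eskel 1.5706.
Lower quotas: Farrow 3, Arden 5, Brisco 1, Dorne 5, Galen 5, Carrow 3, Eskel 1 (sum 23, leaving 3 seats).
Remainders in descending order: Dorne 0.7007, Eskel 0.5706, Farrow 0.5552, Arden 0.4682, Carrow 0.4106, Brisco 0.2155, Galen 0.0791.
The surplus seats go to Dorne, Eskel, Farrow.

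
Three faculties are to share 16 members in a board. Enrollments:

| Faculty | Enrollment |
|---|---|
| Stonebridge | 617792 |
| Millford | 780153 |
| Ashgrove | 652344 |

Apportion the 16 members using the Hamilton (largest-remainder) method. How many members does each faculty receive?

Stonebridge 5; Millford 6; Ashgrove 5

Standard divisor: 2050289 ÷ 16 ≈ 128143.062.
Standard quotas: Stonebridge 4.8211, Millford 6.0881, Ashgrove 5.0907.
Lower quotas: Stonebridge 4, Millford 6, Ashgrove 5 (sum 15, leaving 1 seat).
Remainders in descending order: Stonebridge 0.8211, Ashgrove 0.0907, Millford 0.0881.
Largest remainder: Stonebridge receives the extra seat.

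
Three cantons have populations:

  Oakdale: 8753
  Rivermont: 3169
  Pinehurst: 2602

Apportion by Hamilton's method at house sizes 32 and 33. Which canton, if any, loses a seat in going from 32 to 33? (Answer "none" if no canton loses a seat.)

none

At 32 seats: Oakdale 19, Rivermont 7, Pinehurst 6.
At 33 seats: Oakdale 20, Rivermont 7, Pinehurst 6.
No canton's allocation decreased.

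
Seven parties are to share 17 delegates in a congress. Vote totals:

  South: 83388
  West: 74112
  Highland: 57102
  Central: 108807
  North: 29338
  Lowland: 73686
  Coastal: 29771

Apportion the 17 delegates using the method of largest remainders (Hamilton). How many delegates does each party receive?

Standard divisor: 456204 ÷ 17 ≈ 26835.529.
Standard quotas: South 3.1074, West 2.7617, Highland 2.1279, Central 4.0546, North 1.0933, Lowland 2.7458, Coastal 1.1094.
Lower quotas: South 3, West 2, Highland 2, Central 4, North 1, Lowland 2, Coastal 1 (sum 15, leaving 2 seats).
Remainders in descending order: West 0.7617, Lowland 0.7458, Highland 0.1279, Coastal 0.1094, South 0.1074, North 0.0933, Central 0.0546.
Largest remainders: West, Lowland receive the extra seats.

South: 3; West: 3; Highland: 2; Central: 4; North: 1; Lowland: 3; Coastal: 1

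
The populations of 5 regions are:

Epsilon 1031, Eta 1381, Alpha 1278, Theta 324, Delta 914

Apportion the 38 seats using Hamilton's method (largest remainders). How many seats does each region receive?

The standard divisor is 4928/38 ≈ 129.684.
Standard quotas: Epsilon 7.950, Eta 10.649, Alpha 9.855, Theta 2.498, Delta 7.048.
Lower quotas: Epsilon 7, Eta 10, Alpha 9, Theta 2, Delta 7 (sum 35, leaving 3 seats).
Remainders in descending order: Epsilon 0.950, Alpha 0.855, Eta 0.649, Theta 0.498, Delta 0.048.
The surplus seats go to Epsilon, Alpha, Eta.

Epsilon 8, Eta 11, Alpha 10, Theta 2, Delta 7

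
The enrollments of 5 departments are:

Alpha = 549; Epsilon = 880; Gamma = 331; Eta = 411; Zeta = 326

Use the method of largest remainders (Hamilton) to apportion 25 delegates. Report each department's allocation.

Alpha=6, Epsilon=9, Gamma=3, Eta=4, Zeta=3

Total 2497; standard divisor 2497/25 ≈ 99.88.
Standard quotas: Alpha 5.497, Epsilon 8.811, Gamma 3.314, Eta 4.115, Zeta 3.264.
Lower quotas: Alpha 5, Epsilon 8, Gamma 3, Eta 4, Zeta 3 (sum 23, leaving 2 seats).
Remainders in descending order: Epsilon 0.811, Alpha 0.497, Gamma 0.314, Zeta 0.264, Eta 0.115.
Largest remainders: Epsilon, Alpha receive the extra seats.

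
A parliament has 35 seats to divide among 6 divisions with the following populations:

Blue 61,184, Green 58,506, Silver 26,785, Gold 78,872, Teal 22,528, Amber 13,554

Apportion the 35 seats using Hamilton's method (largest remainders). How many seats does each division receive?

Blue: 8; Green: 8; Silver: 4; Gold: 10; Teal: 3; Amber: 2

Total 261429; standard divisor 261429/35 ≈ 7469.4.
Standard quotas: Blue 8.1913, Green 7.8328, Silver 3.5860, Gold 10.5593, Teal 3.0160, Amber 1.8146.
Lower quotas: Blue 8, Green 7, Silver 3, Gold 10, Teal 3, Amber 1 (sum 32, leaving 3 seats).
Remainders in descending order: Green 0.8328, Amber 0.8146, Silver 0.5860, Gold 0.5593, Blue 0.1913, Teal 0.0160.
The surplus seats go to Green, Amber, Silver.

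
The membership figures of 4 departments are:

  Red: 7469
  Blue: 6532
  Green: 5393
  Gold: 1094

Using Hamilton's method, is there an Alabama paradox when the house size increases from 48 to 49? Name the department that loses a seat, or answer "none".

Gold

At 48 seats: Red 17, Blue 15, Green 13, Gold 3.
At 49 seats: Red 18, Blue 16, Green 13, Gold 2.
Gold drops from 3 to 2.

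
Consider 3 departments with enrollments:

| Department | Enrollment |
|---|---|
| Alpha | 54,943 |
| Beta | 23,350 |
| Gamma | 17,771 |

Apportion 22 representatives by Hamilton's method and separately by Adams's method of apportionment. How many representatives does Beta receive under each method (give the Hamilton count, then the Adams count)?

Hamilton: Alpha 13, Beta 5, Gamma 4.
Adams: Alpha 12, Beta 6, Gamma 4.
Beta gets 5 under Hamilton and 6 under Adams.

5 and 6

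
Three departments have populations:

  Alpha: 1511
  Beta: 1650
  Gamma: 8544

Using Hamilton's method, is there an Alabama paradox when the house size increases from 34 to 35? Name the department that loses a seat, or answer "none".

At 34 seats: Alpha 4, Beta 5, Gamma 25.
At 35 seats: Alpha 4, Beta 5, Gamma 26.
No department's allocation decreased.

none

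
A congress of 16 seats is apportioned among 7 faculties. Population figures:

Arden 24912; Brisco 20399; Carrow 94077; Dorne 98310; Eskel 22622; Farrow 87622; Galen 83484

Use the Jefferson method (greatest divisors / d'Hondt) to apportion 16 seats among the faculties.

Standard divisor 431426/16 ≈ 26964.125; standard quotas: Arden 0.924, Brisco 0.757, Carrow 3.489, Dorne 3.646, Eskel 0.839, Farrow 3.250, Galen 3.096.
Rounding down gives 0, 0, 3, 3, 0, 3, 3 = 12 seats, so the divisor must be adjusted.
With modified divisor 22120.5: modified quotas Arden 1.126, Brisco 0.922, Carrow 4.253, Dorne 4.444, Eskel 1.023, Farrow 3.961, Galen 3.774.
Rounding down: Arden 1, Brisco 0, Carrow 4, Dorne 4, Eskel 1, Farrow 3, Galen 3 (total 16).

Arden 1, Brisco 0, Carrow 4, Dorne 4, Eskel 1, Farrow 3, Galen 3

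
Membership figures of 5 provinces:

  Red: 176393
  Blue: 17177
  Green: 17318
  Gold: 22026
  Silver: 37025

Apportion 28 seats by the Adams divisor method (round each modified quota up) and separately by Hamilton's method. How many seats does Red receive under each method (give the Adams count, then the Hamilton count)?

Adams: Red 17, Blue 2, Green 2, Gold 3, Silver 4.
Hamilton: Red 18, Blue 2, Green 2, Gold 2, Silver 4.
Red gets 17 under Adams and 18 under Hamilton.

17 and 18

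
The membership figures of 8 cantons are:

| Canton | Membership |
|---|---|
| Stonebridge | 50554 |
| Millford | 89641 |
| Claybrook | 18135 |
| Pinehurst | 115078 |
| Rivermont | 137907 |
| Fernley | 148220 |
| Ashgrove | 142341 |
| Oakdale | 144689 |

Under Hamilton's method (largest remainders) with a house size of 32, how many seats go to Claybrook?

Standard divisor: 846565 ÷ 32 ≈ 26455.156.
Standard quotas: Stonebridge 1.9109, Millford 3.3884, Claybrook 0.6855, Pinehurst 4.3499, Rivermont 5.2129, Fernley 5.6027, Ashgrove 5.3805, Oakdale 5.4692.
Lower quotas: Stonebridge 1, Millford 3, Claybrook 0, Pinehurst 4, Rivermont 5, Fernley 5, Ashgrove 5, Oakdale 5 (sum 28, leaving 4 seats).
Remainders in descending order: Stonebridge 0.9109, Claybrook 0.6855, Fernley 0.6027, Oakdale 0.4692, Millford 0.3884, Ashgrove 0.3805, Pinehurst 0.3499, Rivermont 0.2129.
Largest remainders: Stonebridge, Claybrook, Fernley, Oakdale receive the extra seats.
Claybrook receives 1.

1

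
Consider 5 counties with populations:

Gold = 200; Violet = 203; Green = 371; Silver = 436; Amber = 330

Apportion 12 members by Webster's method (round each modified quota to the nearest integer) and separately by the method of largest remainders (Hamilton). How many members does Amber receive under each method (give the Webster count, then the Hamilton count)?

2 and 3

Webster: Gold 2, Violet 2, Green 3, Silver 3, Amber 2.
Hamilton: Gold 1, Violet 2, Green 3, Silver 3, Amber 3.
Amber gets 2 under Webster and 3 under Hamilton.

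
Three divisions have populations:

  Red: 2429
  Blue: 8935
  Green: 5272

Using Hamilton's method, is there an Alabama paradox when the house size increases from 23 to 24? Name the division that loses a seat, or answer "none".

At 23 seats: Red 4, Blue 12, Green 7.
At 24 seats: Red 3, Blue 13, Green 8.
Red drops from 4 to 3.

Red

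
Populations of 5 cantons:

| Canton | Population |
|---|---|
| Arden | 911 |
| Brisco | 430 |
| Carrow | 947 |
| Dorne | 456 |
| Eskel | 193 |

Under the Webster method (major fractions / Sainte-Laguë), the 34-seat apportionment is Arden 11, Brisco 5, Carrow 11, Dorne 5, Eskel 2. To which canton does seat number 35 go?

Dorne

Priority for the next seat is population ÷ (current seats + 0.5).
Priorities: Arden 79.217, Brisco 78.182, Carrow 82.348, Dorne 82.909, Eskel 77.200.
Highest priority: Dorne.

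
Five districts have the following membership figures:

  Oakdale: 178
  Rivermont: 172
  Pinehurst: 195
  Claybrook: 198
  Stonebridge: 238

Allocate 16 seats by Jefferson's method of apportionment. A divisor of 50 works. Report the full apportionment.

Oakdale=3, Rivermont=3, Pinehurst=3, Claybrook=3, Stonebridge=4

With modified divisor 50: modified quotas Oakdale 3.560, Rivermont 3.440, Pinehurst 3.900, Claybrook 3.960, Stonebridge 4.760.
Rounding down: Oakdale 3, Rivermont 3, Pinehurst 3, Claybrook 3, Stonebridge 4 (total 16).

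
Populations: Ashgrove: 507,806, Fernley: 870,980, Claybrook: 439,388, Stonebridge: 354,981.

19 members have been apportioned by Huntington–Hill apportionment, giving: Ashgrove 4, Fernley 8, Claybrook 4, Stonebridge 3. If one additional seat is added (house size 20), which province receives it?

Ashgrove

Priority for the next seat is population ÷ (√(s·(s+1))).
Priorities: Ashgrove 113548.874, Fernley 102645.977, Claybrook 98250.144, Stonebridge 102474.188.
Highest priority: Ashgrove.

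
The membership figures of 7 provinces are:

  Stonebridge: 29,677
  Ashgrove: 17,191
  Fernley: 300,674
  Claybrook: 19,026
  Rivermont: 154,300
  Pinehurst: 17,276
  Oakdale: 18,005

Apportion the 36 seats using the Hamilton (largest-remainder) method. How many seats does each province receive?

Standard divisor: 556149 ÷ 36 ≈ 15448.583.
Standard quotas: Stonebridge 1.9210, Ashgrove 1.1128, Fernley 19.4629, Claybrook 1.2316, Rivermont 9.9880, Pinehurst 1.1183, Oakdale 1.1655.
Lower quotas: Stonebridge 1, Ashgrove 1, Fernley 19, Claybrook 1, Rivermont 9, Pinehurst 1, Oakdale 1 (sum 33, leaving 3 seats).
Remainders in descending order: Rivermont 0.9880, Stonebridge 0.9210, Fernley 0.4629, Claybrook 0.2316, Oakdale 0.1655, Pinehurst 0.1183, Ashgrove 0.1128.
The surplus seats go to Rivermont, Stonebridge, Fernley.

Stonebridge 2, Ashgrove 1, Fernley 20, Claybrook 1, Rivermont 10, Pinehurst 1, Oakdale 1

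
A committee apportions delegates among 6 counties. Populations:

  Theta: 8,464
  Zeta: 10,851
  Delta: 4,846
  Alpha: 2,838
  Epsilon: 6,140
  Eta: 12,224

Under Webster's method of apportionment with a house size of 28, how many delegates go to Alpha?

2

Standard divisor 45363/28 ≈ 1620.107; standard quotas: Theta 5.224, Zeta 6.698, Delta 2.991, Alpha 1.752, Epsilon 3.790, Eta 7.545.
Rounding to the nearest integer gives 5, 7, 3, 2, 4, 8 = 29 seats, so the divisor must be adjusted.
With modified divisor 1650: modified quotas Theta 5.130, Zeta 6.576, Delta 2.937, Alpha 1.720, Epsilon 3.721, Eta 7.408.
Rounding to the nearest integer: Theta 5, Zeta 7, Delta 3, Alpha 2, Epsilon 4, Eta 7 (total 28).
Alpha receives 2.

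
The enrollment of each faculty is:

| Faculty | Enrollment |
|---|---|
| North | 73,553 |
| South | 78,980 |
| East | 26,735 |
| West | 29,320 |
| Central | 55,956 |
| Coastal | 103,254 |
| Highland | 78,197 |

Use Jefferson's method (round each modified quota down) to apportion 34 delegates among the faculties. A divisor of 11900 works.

With modified divisor 11900: modified quotas North 6.181, South 6.637, East 2.247, West 2.464, Central 4.702, Coastal 8.677, Highland 6.571.
Rounding down: North 6, South 6, East 2, West 2, Central 4, Coastal 8, Highland 6 (total 34).

North 6, South 6, East 2, West 2, Central 4, Coastal 8, Highland 6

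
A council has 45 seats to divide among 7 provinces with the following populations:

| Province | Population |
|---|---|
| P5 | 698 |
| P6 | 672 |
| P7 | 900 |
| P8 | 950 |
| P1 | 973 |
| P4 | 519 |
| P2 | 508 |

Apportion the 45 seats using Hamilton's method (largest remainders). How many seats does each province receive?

Total 5220; standard divisor 5220/45 = 116.
Standard quotas: P5 6.017, P6 5.793, P7 7.759, P8 8.190, P1 8.388, P4 4.474, P2 4.379.
Lower quotas: P5 6, P6 5, P7 7, P8 8, P1 8, P4 4, P2 4 (sum 42, leaving 3 seats).
Remainders in descending order: P6 0.793, P7 0.759, P4 0.474, P1 0.388, P2 0.379, P8 0.190, P5 0.017.
Largest remainders: P6, P7, P4 receive the extra seats.

P5 6; P6 6; P7 8; P8 8; P1 8; P4 5; P2 4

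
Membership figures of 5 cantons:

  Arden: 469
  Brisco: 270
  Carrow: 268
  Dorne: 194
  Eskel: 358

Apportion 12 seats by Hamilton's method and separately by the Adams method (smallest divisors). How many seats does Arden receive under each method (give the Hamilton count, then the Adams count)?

Hamilton: Arden 4, Brisco 2, Carrow 2, Dorne 1, Eskel 3.
Adams: Arden 3, Brisco 2, Carrow 2, Dorne 2, Eskel 3.
Arden gets 4 under Hamilton and 3 under Adams.

4 and 3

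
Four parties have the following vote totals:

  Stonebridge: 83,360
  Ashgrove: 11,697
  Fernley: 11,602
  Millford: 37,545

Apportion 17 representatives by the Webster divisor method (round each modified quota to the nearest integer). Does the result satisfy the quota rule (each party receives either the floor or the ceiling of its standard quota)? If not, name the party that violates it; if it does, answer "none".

none

Standard quotas: Stonebridge 9.827, Ashgrove 1.379, Fernley 1.368, Millford 4.426.
Webster allocation: Stonebridge 10, Ashgrove 1, Fernley 1, Millford 5.
Every allocation lies between the lower and upper quota.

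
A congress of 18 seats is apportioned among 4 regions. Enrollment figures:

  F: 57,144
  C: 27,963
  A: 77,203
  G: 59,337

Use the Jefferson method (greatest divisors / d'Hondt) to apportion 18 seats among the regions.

F: 5, C: 2, A: 6, G: 5

Standard divisor 221647/18 ≈ 12313.722; standard quotas: F 4.641, C 2.271, A 6.270, G 4.819.
Rounding down gives 4, 2, 6, 4 = 16 seats, so the divisor must be adjusted.
With modified divisor 11200: modified quotas F 5.102, C 2.497, A 6.893, G 5.298.
Rounding down: F 5, C 2, A 6, G 5 (total 18).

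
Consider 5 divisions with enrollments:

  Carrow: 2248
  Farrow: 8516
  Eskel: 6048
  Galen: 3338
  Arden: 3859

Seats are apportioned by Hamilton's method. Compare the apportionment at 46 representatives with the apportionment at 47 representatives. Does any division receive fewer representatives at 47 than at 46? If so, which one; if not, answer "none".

Galen

At 46 seats: Carrow 4, Farrow 16, Eskel 12, Galen 7, Arden 7.
At 47 seats: Carrow 4, Farrow 17, Eskel 12, Galen 6, Arden 8.
Galen drops from 7 to 6.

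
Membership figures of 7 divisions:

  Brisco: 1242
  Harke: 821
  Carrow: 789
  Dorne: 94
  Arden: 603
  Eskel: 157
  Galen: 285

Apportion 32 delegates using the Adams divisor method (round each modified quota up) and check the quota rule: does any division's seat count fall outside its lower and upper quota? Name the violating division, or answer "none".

Standard quotas: Brisco 9.958, Harke 6.583, Carrow 6.326, Dorne 0.754, Arden 4.835, Eskel 1.259, Galen 2.285.
Adams allocation: Brisco 9, Harke 6, Carrow 6, Dorne 1, Arden 5, Eskel 2, Galen 3.
Every allocation lies between the lower and upper quota.

none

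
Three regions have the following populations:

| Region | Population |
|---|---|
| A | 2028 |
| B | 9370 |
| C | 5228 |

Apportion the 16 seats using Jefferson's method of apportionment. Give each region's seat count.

A=2; B=9; C=5

Standard divisor 16626/16 ≈ 1039.125; standard quotas: A 1.952, B 9.017, C 5.031.
Rounding down gives 1, 9, 5 = 15 seats, so the divisor must be adjusted.
With modified divisor 1000: modified quotas A 2.028, B 9.370, C 5.228.
Rounding down: A 2, B 9, C 5 (total 16).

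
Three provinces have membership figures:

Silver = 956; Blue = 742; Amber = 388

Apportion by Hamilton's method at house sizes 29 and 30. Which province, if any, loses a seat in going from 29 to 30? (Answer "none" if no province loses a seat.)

At 29 seats: Silver 13, Blue 10, Amber 6.
At 30 seats: Silver 14, Blue 11, Amber 5.
Amber drops from 6 to 5.

Amber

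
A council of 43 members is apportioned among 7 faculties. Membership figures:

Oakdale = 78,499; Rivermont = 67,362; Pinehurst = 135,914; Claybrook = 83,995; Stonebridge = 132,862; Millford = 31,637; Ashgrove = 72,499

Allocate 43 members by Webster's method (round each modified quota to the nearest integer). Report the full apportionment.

Oakdale 6; Rivermont 5; Pinehurst 10; Claybrook 6; Stonebridge 9; Millford 2; Ashgrove 5

Standard divisor 602768/43 ≈ 14017.86; standard quotas: Oakdale 5.600, Rivermont 4.805, Pinehurst 9.696, Claybrook 5.992, Stonebridge 9.478, Millford 2.257, Ashgrove 5.172.
Rounding to the nearest integer gives Oakdale 6, Rivermont 5, Pinehurst 10, Claybrook 6, Stonebridge 9, Millford 2, Ashgrove 5 — total 43, matching the house size, so no adjustment is needed.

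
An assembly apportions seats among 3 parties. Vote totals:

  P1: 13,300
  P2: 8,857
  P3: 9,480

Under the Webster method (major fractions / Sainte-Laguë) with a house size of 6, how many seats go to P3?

Standard divisor 31637/6 ≈ 5272.833; standard quotas: P1 2.522, P2 1.680, P3 1.798.
Rounding to the nearest integer gives 3, 2, 2 = 7 seats, so the divisor must be adjusted.
With modified divisor 5600: modified quotas P1 2.375, P2 1.582, P3 1.693.
Rounding to the nearest integer: P1 2, P2 2, P3 2 (total 6).
P3 receives 2.

2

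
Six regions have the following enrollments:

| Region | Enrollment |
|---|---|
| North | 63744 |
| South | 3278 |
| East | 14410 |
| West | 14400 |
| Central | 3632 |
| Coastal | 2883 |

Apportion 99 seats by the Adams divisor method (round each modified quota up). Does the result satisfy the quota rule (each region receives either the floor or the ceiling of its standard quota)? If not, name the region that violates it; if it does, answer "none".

North

Standard quotas: North 61.659, South 3.171, East 13.939, West 13.929, Central 3.513, Coastal 2.789.
Adams allocation: North 60, South 4, East 14, West 14, Central 4, Coastal 3.
North has quota 61.659 (lower 61, upper 62) but receives 60 — outside the quota interval.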